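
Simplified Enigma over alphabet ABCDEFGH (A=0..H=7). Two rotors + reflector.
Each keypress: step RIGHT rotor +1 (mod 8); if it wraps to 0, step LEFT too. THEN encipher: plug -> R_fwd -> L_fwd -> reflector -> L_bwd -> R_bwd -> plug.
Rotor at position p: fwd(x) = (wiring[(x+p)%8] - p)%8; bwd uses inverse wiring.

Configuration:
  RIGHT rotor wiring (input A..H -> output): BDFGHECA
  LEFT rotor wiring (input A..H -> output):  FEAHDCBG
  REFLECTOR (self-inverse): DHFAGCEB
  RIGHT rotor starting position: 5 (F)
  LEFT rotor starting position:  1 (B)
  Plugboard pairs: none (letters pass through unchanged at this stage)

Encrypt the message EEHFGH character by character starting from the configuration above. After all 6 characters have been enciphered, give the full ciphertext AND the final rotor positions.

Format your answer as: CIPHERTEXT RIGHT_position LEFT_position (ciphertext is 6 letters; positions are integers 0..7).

Char 1 ('E'): step: R->6, L=1; E->plug->E->R->H->L->E->refl->G->L'->C->R'->B->plug->B
Char 2 ('E'): step: R->7, L=1; E->plug->E->R->H->L->E->refl->G->L'->C->R'->B->plug->B
Char 3 ('H'): step: R->0, L->2 (L advanced); H->plug->H->R->A->L->G->refl->E->L'->F->R'->C->plug->C
Char 4 ('F'): step: R->1, L=2; F->plug->F->R->B->L->F->refl->C->L'->H->R'->G->plug->G
Char 5 ('G'): step: R->2, L=2; G->plug->G->R->H->L->C->refl->F->L'->B->R'->H->plug->H
Char 6 ('H'): step: R->3, L=2; H->plug->H->R->C->L->B->refl->H->L'->E->R'->B->plug->B
Final: ciphertext=BBCGHB, RIGHT=3, LEFT=2

Answer: BBCGHB 3 2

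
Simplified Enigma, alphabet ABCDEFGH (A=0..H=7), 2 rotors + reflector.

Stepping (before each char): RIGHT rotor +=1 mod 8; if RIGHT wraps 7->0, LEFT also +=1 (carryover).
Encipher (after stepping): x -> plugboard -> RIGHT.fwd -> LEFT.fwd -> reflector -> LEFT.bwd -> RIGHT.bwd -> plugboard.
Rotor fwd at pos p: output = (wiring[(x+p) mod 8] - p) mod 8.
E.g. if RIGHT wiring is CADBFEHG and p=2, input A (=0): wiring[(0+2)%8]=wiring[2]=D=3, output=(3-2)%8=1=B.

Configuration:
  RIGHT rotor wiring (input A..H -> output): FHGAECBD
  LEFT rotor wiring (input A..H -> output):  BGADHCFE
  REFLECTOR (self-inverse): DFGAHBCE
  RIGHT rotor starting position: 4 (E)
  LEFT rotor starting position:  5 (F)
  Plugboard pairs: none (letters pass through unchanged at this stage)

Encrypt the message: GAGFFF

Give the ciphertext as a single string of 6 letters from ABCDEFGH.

Char 1 ('G'): step: R->5, L=5; G->plug->G->R->D->L->E->refl->H->L'->C->R'->E->plug->E
Char 2 ('A'): step: R->6, L=5; A->plug->A->R->D->L->E->refl->H->L'->C->R'->F->plug->F
Char 3 ('G'): step: R->7, L=5; G->plug->G->R->D->L->E->refl->H->L'->C->R'->H->plug->H
Char 4 ('F'): step: R->0, L->6 (L advanced); F->plug->F->R->C->L->D->refl->A->L'->D->R'->H->plug->H
Char 5 ('F'): step: R->1, L=6; F->plug->F->R->A->L->H->refl->E->L'->H->R'->C->plug->C
Char 6 ('F'): step: R->2, L=6; F->plug->F->R->B->L->G->refl->C->L'->E->R'->A->plug->A

Answer: EFHHCA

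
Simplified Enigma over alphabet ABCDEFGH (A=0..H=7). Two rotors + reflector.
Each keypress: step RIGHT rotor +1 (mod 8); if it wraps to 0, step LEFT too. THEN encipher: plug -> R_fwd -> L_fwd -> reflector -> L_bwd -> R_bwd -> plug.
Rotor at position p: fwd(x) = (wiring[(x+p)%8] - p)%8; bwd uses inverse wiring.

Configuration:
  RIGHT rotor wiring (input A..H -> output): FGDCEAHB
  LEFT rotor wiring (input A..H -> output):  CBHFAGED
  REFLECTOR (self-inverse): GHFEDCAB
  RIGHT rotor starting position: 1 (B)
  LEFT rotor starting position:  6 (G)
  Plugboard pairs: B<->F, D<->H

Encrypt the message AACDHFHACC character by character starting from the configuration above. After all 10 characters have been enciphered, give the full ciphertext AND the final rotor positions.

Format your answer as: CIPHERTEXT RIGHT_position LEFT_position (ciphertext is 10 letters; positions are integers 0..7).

Answer: HDBHCGGBBE 3 7

Derivation:
Char 1 ('A'): step: R->2, L=6; A->plug->A->R->B->L->F->refl->C->L'->G->R'->D->plug->H
Char 2 ('A'): step: R->3, L=6; A->plug->A->R->H->L->A->refl->G->L'->A->R'->H->plug->D
Char 3 ('C'): step: R->4, L=6; C->plug->C->R->D->L->D->refl->E->L'->C->R'->F->plug->B
Char 4 ('D'): step: R->5, L=6; D->plug->H->R->H->L->A->refl->G->L'->A->R'->D->plug->H
Char 5 ('H'): step: R->6, L=6; H->plug->D->R->A->L->G->refl->A->L'->H->R'->C->plug->C
Char 6 ('F'): step: R->7, L=6; F->plug->B->R->G->L->C->refl->F->L'->B->R'->G->plug->G
Char 7 ('H'): step: R->0, L->7 (L advanced); H->plug->D->R->C->L->C->refl->F->L'->H->R'->G->plug->G
Char 8 ('A'): step: R->1, L=7; A->plug->A->R->F->L->B->refl->H->L'->G->R'->F->plug->B
Char 9 ('C'): step: R->2, L=7; C->plug->C->R->C->L->C->refl->F->L'->H->R'->F->plug->B
Char 10 ('C'): step: R->3, L=7; C->plug->C->R->F->L->B->refl->H->L'->G->R'->E->plug->E
Final: ciphertext=HDBHCGGBBE, RIGHT=3, LEFT=7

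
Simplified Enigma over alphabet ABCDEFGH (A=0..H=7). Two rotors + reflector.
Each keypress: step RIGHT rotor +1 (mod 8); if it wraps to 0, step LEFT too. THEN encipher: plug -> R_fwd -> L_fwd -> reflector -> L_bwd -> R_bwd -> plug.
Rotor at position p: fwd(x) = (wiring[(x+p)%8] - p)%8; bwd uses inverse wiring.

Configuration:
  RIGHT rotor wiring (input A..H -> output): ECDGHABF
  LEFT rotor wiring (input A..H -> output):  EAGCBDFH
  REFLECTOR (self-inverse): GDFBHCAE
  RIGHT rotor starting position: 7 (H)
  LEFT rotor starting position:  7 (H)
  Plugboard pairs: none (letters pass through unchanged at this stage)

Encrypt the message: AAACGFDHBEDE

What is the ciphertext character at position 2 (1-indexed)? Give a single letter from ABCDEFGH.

Char 1 ('A'): step: R->0, L->0 (L advanced); A->plug->A->R->E->L->B->refl->D->L'->F->R'->H->plug->H
Char 2 ('A'): step: R->1, L=0; A->plug->A->R->B->L->A->refl->G->L'->C->R'->B->plug->B

B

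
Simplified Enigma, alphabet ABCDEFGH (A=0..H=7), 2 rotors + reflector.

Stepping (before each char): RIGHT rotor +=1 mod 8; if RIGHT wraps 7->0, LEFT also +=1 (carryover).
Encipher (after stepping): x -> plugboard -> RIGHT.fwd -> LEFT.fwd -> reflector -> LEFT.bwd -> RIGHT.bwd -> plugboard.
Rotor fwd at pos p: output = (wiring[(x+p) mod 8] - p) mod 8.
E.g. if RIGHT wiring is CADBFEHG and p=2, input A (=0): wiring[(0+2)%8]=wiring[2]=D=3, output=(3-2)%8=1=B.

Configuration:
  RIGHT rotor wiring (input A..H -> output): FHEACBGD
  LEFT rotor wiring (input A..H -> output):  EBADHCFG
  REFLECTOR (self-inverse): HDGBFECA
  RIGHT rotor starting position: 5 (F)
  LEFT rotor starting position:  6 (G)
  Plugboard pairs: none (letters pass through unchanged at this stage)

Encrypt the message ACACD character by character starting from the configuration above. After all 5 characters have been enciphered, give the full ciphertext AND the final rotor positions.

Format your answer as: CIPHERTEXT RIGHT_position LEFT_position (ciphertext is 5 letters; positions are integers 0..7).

Char 1 ('A'): step: R->6, L=6; A->plug->A->R->A->L->H->refl->A->L'->B->R'->D->plug->D
Char 2 ('C'): step: R->7, L=6; C->plug->C->R->A->L->H->refl->A->L'->B->R'->E->plug->E
Char 3 ('A'): step: R->0, L->7 (L advanced); A->plug->A->R->F->L->A->refl->H->L'->A->R'->D->plug->D
Char 4 ('C'): step: R->1, L=7; C->plug->C->R->H->L->G->refl->C->L'->C->R'->G->plug->G
Char 5 ('D'): step: R->2, L=7; D->plug->D->R->H->L->G->refl->C->L'->C->R'->A->plug->A
Final: ciphertext=DEDGA, RIGHT=2, LEFT=7

Answer: DEDGA 2 7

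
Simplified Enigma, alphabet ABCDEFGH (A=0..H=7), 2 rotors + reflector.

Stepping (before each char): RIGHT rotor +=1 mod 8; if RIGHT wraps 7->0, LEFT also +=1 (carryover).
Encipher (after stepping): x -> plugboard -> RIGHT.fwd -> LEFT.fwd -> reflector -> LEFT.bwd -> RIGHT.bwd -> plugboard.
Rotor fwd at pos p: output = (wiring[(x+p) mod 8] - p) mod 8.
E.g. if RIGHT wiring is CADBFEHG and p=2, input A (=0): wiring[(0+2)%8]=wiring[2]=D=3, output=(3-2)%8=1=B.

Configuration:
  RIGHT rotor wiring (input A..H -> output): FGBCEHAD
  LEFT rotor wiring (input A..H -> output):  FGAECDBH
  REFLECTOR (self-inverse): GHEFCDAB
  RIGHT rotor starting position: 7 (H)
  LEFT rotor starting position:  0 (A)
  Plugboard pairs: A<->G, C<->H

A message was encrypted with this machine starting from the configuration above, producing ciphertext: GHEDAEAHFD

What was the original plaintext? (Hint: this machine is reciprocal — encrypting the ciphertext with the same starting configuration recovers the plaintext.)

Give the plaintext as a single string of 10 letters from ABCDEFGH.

Char 1 ('G'): step: R->0, L->1 (L advanced); G->plug->A->R->F->L->A->refl->G->L'->G->R'->B->plug->B
Char 2 ('H'): step: R->1, L=1; H->plug->C->R->B->L->H->refl->B->L'->D->R'->D->plug->D
Char 3 ('E'): step: R->2, L=1; E->plug->E->R->G->L->G->refl->A->L'->F->R'->D->plug->D
Char 4 ('D'): step: R->3, L=1; D->plug->D->R->F->L->A->refl->G->L'->G->R'->H->plug->C
Char 5 ('A'): step: R->4, L=1; A->plug->G->R->F->L->A->refl->G->L'->G->R'->H->plug->C
Char 6 ('E'): step: R->5, L=1; E->plug->E->R->B->L->H->refl->B->L'->D->R'->B->plug->B
Char 7 ('A'): step: R->6, L=1; A->plug->G->R->G->L->G->refl->A->L'->F->R'->B->plug->B
Char 8 ('H'): step: R->7, L=1; H->plug->C->R->H->L->E->refl->C->L'->E->R'->A->plug->G
Char 9 ('F'): step: R->0, L->2 (L advanced); F->plug->F->R->H->L->E->refl->C->L'->B->R'->C->plug->H
Char 10 ('D'): step: R->1, L=2; D->plug->D->R->D->L->B->refl->H->L'->E->R'->H->plug->C

Answer: BDDCCBBGHC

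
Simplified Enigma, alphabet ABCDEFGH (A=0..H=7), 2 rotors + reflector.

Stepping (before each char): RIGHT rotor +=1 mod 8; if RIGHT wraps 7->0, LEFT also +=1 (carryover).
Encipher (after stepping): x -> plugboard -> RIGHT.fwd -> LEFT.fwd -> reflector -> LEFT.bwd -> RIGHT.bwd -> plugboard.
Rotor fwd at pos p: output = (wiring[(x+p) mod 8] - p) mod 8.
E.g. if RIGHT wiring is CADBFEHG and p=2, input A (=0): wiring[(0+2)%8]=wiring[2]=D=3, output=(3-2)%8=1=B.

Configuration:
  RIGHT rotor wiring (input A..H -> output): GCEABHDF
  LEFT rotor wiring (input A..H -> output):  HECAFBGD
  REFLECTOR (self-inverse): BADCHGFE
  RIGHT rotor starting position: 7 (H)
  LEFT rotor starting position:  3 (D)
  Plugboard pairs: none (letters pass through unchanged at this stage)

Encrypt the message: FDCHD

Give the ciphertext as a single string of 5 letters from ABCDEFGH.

Answer: GHFBF

Derivation:
Char 1 ('F'): step: R->0, L->4 (L advanced); F->plug->F->R->H->L->E->refl->H->L'->D->R'->G->plug->G
Char 2 ('D'): step: R->1, L=4; D->plug->D->R->A->L->B->refl->A->L'->F->R'->H->plug->H
Char 3 ('C'): step: R->2, L=4; C->plug->C->R->H->L->E->refl->H->L'->D->R'->F->plug->F
Char 4 ('H'): step: R->3, L=4; H->plug->H->R->B->L->F->refl->G->L'->G->R'->B->plug->B
Char 5 ('D'): step: R->4, L=4; D->plug->D->R->B->L->F->refl->G->L'->G->R'->F->plug->F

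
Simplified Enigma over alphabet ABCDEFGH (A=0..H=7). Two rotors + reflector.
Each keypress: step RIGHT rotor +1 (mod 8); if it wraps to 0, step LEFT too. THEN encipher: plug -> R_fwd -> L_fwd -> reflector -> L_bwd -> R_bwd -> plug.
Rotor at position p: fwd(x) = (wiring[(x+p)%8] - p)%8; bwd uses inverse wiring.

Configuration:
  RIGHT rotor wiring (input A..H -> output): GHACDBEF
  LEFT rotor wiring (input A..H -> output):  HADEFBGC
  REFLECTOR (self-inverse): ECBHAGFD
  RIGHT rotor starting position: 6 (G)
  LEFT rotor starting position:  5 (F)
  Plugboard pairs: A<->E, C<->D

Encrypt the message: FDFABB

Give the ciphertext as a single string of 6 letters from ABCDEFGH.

Char 1 ('F'): step: R->7, L=5; F->plug->F->R->E->L->D->refl->H->L'->G->R'->A->plug->E
Char 2 ('D'): step: R->0, L->6 (L advanced); D->plug->C->R->A->L->A->refl->E->L'->B->R'->F->plug->F
Char 3 ('F'): step: R->1, L=6; F->plug->F->R->D->L->C->refl->B->L'->C->R'->D->plug->C
Char 4 ('A'): step: R->2, L=6; A->plug->E->R->C->L->B->refl->C->L'->D->R'->F->plug->F
Char 5 ('B'): step: R->3, L=6; B->plug->B->R->A->L->A->refl->E->L'->B->R'->D->plug->C
Char 6 ('B'): step: R->4, L=6; B->plug->B->R->F->L->G->refl->F->L'->E->R'->G->plug->G

Answer: EFCFCG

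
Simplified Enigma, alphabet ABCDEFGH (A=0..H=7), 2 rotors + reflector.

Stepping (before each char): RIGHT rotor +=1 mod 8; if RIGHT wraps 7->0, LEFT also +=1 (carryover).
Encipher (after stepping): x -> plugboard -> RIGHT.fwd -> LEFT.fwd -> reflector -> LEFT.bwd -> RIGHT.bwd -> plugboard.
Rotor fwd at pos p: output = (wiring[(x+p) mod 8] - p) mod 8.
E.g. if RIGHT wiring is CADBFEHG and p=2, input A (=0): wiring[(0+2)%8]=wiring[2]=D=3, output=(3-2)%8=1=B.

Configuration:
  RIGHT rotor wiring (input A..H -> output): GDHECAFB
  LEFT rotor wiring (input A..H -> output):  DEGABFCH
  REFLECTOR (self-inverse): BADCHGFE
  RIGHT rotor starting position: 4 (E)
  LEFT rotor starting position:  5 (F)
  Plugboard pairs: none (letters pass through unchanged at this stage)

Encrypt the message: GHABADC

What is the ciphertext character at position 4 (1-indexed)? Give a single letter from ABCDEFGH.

Char 1 ('G'): step: R->5, L=5; G->plug->G->R->H->L->E->refl->H->L'->E->R'->C->plug->C
Char 2 ('H'): step: R->6, L=5; H->plug->H->R->C->L->C->refl->D->L'->G->R'->F->plug->F
Char 3 ('A'): step: R->7, L=5; A->plug->A->R->C->L->C->refl->D->L'->G->R'->H->plug->H
Char 4 ('B'): step: R->0, L->6 (L advanced); B->plug->B->R->D->L->G->refl->F->L'->C->R'->E->plug->E

E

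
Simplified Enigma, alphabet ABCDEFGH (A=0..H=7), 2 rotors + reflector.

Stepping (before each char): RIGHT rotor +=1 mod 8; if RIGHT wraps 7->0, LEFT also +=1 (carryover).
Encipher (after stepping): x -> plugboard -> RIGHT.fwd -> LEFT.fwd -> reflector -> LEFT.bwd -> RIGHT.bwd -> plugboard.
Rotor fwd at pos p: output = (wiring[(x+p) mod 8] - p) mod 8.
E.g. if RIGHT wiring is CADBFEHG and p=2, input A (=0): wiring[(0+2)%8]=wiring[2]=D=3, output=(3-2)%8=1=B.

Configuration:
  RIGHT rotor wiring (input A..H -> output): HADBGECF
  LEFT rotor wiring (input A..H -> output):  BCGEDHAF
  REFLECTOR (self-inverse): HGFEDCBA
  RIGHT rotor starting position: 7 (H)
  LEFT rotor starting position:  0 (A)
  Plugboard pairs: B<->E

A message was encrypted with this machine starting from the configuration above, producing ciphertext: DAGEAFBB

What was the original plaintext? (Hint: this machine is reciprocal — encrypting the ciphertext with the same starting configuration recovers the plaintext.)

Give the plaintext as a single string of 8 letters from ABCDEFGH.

Answer: CDECCDEA

Derivation:
Char 1 ('D'): step: R->0, L->1 (L advanced); D->plug->D->R->B->L->F->refl->C->L'->D->R'->C->plug->C
Char 2 ('A'): step: R->1, L=1; A->plug->A->R->H->L->A->refl->H->L'->F->R'->D->plug->D
Char 3 ('G'): step: R->2, L=1; G->plug->G->R->F->L->H->refl->A->L'->H->R'->B->plug->E
Char 4 ('E'): step: R->3, L=1; E->plug->B->R->D->L->C->refl->F->L'->B->R'->C->plug->C
Char 5 ('A'): step: R->4, L=1; A->plug->A->R->C->L->D->refl->E->L'->G->R'->C->plug->C
Char 6 ('F'): step: R->5, L=1; F->plug->F->R->G->L->E->refl->D->L'->C->R'->D->plug->D
Char 7 ('B'): step: R->6, L=1; B->plug->E->R->F->L->H->refl->A->L'->H->R'->B->plug->E
Char 8 ('B'): step: R->7, L=1; B->plug->E->R->C->L->D->refl->E->L'->G->R'->A->plug->A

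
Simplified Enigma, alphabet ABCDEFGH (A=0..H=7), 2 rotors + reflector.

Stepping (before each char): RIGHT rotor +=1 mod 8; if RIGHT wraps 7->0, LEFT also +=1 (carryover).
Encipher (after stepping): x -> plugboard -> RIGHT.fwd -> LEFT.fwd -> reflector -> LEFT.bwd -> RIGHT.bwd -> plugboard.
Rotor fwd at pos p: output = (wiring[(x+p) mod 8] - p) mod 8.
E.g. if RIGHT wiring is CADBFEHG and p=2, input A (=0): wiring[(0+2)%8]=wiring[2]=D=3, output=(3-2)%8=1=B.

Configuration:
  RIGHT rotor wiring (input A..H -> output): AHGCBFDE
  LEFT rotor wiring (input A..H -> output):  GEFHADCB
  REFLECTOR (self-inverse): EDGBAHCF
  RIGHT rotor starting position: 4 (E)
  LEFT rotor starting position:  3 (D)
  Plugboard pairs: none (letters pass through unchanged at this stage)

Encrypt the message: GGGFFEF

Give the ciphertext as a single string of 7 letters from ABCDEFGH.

Answer: BDAAEDD

Derivation:
Char 1 ('G'): step: R->5, L=3; G->plug->G->R->F->L->D->refl->B->L'->G->R'->B->plug->B
Char 2 ('G'): step: R->6, L=3; G->plug->G->R->D->L->H->refl->F->L'->B->R'->D->plug->D
Char 3 ('G'): step: R->7, L=3; G->plug->G->R->G->L->B->refl->D->L'->F->R'->A->plug->A
Char 4 ('F'): step: R->0, L->4 (L advanced); F->plug->F->R->F->L->A->refl->E->L'->A->R'->A->plug->A
Char 5 ('F'): step: R->1, L=4; F->plug->F->R->C->L->G->refl->C->L'->E->R'->E->plug->E
Char 6 ('E'): step: R->2, L=4; E->plug->E->R->B->L->H->refl->F->L'->D->R'->D->plug->D
Char 7 ('F'): step: R->3, L=4; F->plug->F->R->F->L->A->refl->E->L'->A->R'->D->plug->D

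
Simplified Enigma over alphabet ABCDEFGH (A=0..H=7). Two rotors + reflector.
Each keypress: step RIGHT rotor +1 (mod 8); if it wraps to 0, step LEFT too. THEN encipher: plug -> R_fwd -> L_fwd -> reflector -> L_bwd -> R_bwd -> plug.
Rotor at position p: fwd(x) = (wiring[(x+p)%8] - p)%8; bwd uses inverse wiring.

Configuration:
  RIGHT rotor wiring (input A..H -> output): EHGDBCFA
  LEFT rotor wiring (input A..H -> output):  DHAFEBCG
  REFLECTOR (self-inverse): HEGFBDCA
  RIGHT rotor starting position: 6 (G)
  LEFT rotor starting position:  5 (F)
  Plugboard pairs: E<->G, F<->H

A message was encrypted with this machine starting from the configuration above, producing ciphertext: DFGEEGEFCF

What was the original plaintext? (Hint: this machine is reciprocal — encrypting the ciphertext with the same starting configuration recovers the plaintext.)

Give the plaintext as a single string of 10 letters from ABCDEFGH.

Char 1 ('D'): step: R->7, L=5; D->plug->D->R->H->L->H->refl->A->L'->G->R'->H->plug->F
Char 2 ('F'): step: R->0, L->6 (L advanced); F->plug->H->R->A->L->E->refl->B->L'->D->R'->D->plug->D
Char 3 ('G'): step: R->1, L=6; G->plug->E->R->B->L->A->refl->H->L'->F->R'->B->plug->B
Char 4 ('E'): step: R->2, L=6; E->plug->G->R->C->L->F->refl->D->L'->H->R'->C->plug->C
Char 5 ('E'): step: R->3, L=6; E->plug->G->R->E->L->C->refl->G->L'->G->R'->B->plug->B
Char 6 ('G'): step: R->4, L=6; G->plug->E->R->A->L->E->refl->B->L'->D->R'->F->plug->H
Char 7 ('E'): step: R->5, L=6; E->plug->G->R->G->L->G->refl->C->L'->E->R'->H->plug->F
Char 8 ('F'): step: R->6, L=6; F->plug->H->R->E->L->C->refl->G->L'->G->R'->C->plug->C
Char 9 ('C'): step: R->7, L=6; C->plug->C->R->A->L->E->refl->B->L'->D->R'->G->plug->E
Char 10 ('F'): step: R->0, L->7 (L advanced); F->plug->H->R->A->L->H->refl->A->L'->C->R'->F->plug->H

Answer: FDBCBHFCEH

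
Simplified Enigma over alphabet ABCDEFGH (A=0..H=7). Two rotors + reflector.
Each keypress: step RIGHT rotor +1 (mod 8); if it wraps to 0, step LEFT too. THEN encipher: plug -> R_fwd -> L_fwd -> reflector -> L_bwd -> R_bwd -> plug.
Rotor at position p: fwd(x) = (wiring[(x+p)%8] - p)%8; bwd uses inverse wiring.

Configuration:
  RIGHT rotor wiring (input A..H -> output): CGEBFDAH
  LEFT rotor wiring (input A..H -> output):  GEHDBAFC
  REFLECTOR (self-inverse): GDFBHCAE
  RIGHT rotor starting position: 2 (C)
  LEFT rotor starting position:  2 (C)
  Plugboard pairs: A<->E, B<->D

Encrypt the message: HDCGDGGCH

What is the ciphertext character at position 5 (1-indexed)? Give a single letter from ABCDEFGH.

Char 1 ('H'): step: R->3, L=2; H->plug->H->R->B->L->B->refl->D->L'->E->R'->E->plug->A
Char 2 ('D'): step: R->4, L=2; D->plug->B->R->H->L->C->refl->F->L'->A->R'->G->plug->G
Char 3 ('C'): step: R->5, L=2; C->plug->C->R->C->L->H->refl->E->L'->G->R'->A->plug->E
Char 4 ('G'): step: R->6, L=2; G->plug->G->R->H->L->C->refl->F->L'->A->R'->D->plug->B
Char 5 ('D'): step: R->7, L=2; D->plug->B->R->D->L->G->refl->A->L'->F->R'->D->plug->B

B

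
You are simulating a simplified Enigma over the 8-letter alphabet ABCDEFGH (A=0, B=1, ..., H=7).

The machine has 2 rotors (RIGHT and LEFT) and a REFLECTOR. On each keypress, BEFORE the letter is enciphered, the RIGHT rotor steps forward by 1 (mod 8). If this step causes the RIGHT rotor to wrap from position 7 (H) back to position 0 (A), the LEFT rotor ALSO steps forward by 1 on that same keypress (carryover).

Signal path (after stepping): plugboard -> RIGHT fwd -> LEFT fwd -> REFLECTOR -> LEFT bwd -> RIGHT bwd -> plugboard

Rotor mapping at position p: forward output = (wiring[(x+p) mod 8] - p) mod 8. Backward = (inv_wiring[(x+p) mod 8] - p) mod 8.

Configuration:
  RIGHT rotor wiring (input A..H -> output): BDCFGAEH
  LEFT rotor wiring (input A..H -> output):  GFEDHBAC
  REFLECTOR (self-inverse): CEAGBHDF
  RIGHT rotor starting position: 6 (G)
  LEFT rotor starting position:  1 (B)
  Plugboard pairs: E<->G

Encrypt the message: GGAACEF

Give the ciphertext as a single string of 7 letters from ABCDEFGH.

Char 1 ('G'): step: R->7, L=1; G->plug->E->R->G->L->B->refl->E->L'->A->R'->A->plug->A
Char 2 ('G'): step: R->0, L->2 (L advanced); G->plug->E->R->G->L->E->refl->B->L'->B->R'->A->plug->A
Char 3 ('A'): step: R->1, L=2; A->plug->A->R->C->L->F->refl->H->L'->D->R'->F->plug->F
Char 4 ('A'): step: R->2, L=2; A->plug->A->R->A->L->C->refl->A->L'->F->R'->F->plug->F
Char 5 ('C'): step: R->3, L=2; C->plug->C->R->F->L->A->refl->C->L'->A->R'->G->plug->E
Char 6 ('E'): step: R->4, L=2; E->plug->G->R->G->L->E->refl->B->L'->B->R'->H->plug->H
Char 7 ('F'): step: R->5, L=2; F->plug->F->R->F->L->A->refl->C->L'->A->R'->G->plug->E

Answer: AAFFEHE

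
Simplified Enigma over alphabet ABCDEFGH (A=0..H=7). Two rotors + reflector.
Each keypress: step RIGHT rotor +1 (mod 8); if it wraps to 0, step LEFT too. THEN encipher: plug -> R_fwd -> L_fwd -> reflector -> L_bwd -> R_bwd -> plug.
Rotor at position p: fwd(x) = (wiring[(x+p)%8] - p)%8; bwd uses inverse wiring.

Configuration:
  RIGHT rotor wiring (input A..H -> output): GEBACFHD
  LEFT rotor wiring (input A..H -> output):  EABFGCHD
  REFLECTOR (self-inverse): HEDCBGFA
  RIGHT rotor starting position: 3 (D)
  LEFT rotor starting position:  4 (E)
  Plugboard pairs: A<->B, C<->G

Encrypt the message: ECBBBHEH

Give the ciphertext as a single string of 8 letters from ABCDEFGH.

Char 1 ('E'): step: R->4, L=4; E->plug->E->R->C->L->D->refl->C->L'->A->R'->F->plug->F
Char 2 ('C'): step: R->5, L=4; C->plug->G->R->D->L->H->refl->A->L'->E->R'->F->plug->F
Char 3 ('B'): step: R->6, L=4; B->plug->A->R->B->L->G->refl->F->L'->G->R'->D->plug->D
Char 4 ('B'): step: R->7, L=4; B->plug->A->R->E->L->A->refl->H->L'->D->R'->F->plug->F
Char 5 ('B'): step: R->0, L->5 (L advanced); B->plug->A->R->G->L->A->refl->H->L'->D->R'->H->plug->H
Char 6 ('H'): step: R->1, L=5; H->plug->H->R->F->L->E->refl->B->L'->H->R'->C->plug->G
Char 7 ('E'): step: R->2, L=5; E->plug->E->R->F->L->E->refl->B->L'->H->R'->A->plug->B
Char 8 ('H'): step: R->3, L=5; H->plug->H->R->G->L->A->refl->H->L'->D->R'->F->plug->F

Answer: FFDFHGBF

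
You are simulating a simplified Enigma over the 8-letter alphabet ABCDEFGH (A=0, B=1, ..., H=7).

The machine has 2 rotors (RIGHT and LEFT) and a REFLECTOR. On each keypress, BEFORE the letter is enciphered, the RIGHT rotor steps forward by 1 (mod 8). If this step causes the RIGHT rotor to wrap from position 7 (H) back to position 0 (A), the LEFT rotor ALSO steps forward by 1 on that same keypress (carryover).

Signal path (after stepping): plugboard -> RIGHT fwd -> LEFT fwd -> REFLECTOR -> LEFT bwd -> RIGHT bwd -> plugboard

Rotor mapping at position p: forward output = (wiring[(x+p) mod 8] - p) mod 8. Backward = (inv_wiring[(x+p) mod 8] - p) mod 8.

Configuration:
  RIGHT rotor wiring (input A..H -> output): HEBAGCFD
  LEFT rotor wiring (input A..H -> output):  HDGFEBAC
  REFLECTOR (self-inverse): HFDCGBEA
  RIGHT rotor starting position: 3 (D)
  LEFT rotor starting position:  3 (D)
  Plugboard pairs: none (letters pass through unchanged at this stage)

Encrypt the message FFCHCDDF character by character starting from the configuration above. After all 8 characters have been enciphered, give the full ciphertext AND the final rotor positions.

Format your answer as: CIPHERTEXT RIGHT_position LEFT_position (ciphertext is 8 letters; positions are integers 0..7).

Char 1 ('F'): step: R->4, L=3; F->plug->F->R->A->L->C->refl->D->L'->H->R'->D->plug->D
Char 2 ('F'): step: R->5, L=3; F->plug->F->R->E->L->H->refl->A->L'->G->R'->C->plug->C
Char 3 ('C'): step: R->6, L=3; C->plug->C->R->B->L->B->refl->F->L'->D->R'->E->plug->E
Char 4 ('H'): step: R->7, L=3; H->plug->H->R->G->L->A->refl->H->L'->E->R'->A->plug->A
Char 5 ('C'): step: R->0, L->4 (L advanced); C->plug->C->R->B->L->F->refl->B->L'->H->R'->A->plug->A
Char 6 ('D'): step: R->1, L=4; D->plug->D->R->F->L->H->refl->A->L'->A->R'->B->plug->B
Char 7 ('D'): step: R->2, L=4; D->plug->D->R->A->L->A->refl->H->L'->F->R'->G->plug->G
Char 8 ('F'): step: R->3, L=4; F->plug->F->R->E->L->D->refl->C->L'->G->R'->H->plug->H
Final: ciphertext=DCEAABGH, RIGHT=3, LEFT=4

Answer: DCEAABGH 3 4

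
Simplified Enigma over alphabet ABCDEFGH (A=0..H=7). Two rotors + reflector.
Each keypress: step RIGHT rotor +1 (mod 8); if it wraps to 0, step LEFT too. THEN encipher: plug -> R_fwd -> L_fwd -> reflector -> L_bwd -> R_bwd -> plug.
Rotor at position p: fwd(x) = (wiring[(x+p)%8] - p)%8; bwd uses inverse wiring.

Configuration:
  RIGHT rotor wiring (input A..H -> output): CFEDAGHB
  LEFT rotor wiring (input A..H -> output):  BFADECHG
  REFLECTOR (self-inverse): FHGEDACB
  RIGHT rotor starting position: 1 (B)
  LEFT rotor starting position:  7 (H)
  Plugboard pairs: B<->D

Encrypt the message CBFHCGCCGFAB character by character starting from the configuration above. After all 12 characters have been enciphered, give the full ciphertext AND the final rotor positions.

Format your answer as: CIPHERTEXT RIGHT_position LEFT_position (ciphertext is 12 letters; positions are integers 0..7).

Char 1 ('C'): step: R->2, L=7; C->plug->C->R->G->L->D->refl->E->L'->E->R'->D->plug->B
Char 2 ('B'): step: R->3, L=7; B->plug->D->R->E->L->E->refl->D->L'->G->R'->E->plug->E
Char 3 ('F'): step: R->4, L=7; F->plug->F->R->B->L->C->refl->G->L'->C->R'->B->plug->D
Char 4 ('H'): step: R->5, L=7; H->plug->H->R->D->L->B->refl->H->L'->A->R'->E->plug->E
Char 5 ('C'): step: R->6, L=7; C->plug->C->R->E->L->E->refl->D->L'->G->R'->E->plug->E
Char 6 ('G'): step: R->7, L=7; G->plug->G->R->H->L->A->refl->F->L'->F->R'->D->plug->B
Char 7 ('C'): step: R->0, L->0 (L advanced); C->plug->C->R->E->L->E->refl->D->L'->D->R'->D->plug->B
Char 8 ('C'): step: R->1, L=0; C->plug->C->R->C->L->A->refl->F->L'->B->R'->H->plug->H
Char 9 ('G'): step: R->2, L=0; G->plug->G->R->A->L->B->refl->H->L'->G->R'->C->plug->C
Char 10 ('F'): step: R->3, L=0; F->plug->F->R->H->L->G->refl->C->L'->F->R'->B->plug->D
Char 11 ('A'): step: R->4, L=0; A->plug->A->R->E->L->E->refl->D->L'->D->R'->C->plug->C
Char 12 ('B'): step: R->5, L=0; B->plug->D->R->F->L->C->refl->G->L'->H->R'->F->plug->F
Final: ciphertext=BEDEEBBHCDCF, RIGHT=5, LEFT=0

Answer: BEDEEBBHCDCF 5 0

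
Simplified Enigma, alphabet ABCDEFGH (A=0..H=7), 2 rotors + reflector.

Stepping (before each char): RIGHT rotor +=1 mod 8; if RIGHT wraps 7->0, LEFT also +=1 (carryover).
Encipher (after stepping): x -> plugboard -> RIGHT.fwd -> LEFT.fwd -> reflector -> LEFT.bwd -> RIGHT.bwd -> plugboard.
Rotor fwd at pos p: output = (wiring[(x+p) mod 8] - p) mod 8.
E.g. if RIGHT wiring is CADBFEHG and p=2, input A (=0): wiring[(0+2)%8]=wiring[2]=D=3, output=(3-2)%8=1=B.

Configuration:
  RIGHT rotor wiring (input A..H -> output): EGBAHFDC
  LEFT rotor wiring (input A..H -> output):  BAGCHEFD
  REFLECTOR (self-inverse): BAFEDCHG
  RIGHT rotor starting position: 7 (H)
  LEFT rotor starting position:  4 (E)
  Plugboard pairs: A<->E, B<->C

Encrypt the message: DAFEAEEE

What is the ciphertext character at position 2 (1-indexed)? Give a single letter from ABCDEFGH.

Char 1 ('D'): step: R->0, L->5 (L advanced); D->plug->D->R->A->L->H->refl->G->L'->C->R'->H->plug->H
Char 2 ('A'): step: R->1, L=5; A->plug->E->R->E->L->D->refl->E->L'->D->R'->H->plug->H

H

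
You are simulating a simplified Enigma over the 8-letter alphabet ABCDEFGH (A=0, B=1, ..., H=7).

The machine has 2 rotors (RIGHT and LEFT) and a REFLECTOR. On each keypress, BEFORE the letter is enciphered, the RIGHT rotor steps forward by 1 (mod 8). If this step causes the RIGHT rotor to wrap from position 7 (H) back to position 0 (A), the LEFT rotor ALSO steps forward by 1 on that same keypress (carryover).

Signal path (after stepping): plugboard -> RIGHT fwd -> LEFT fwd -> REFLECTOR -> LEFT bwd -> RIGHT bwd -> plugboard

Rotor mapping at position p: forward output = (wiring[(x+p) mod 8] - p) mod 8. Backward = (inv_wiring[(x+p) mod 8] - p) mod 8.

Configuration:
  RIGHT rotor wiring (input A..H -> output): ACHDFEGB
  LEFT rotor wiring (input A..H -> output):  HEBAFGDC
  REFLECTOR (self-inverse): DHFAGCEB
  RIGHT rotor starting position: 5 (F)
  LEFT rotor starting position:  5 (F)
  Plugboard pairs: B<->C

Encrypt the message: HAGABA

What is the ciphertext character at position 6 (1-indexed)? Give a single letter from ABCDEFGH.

Char 1 ('H'): step: R->6, L=5; H->plug->H->R->G->L->D->refl->A->L'->H->R'->G->plug->G
Char 2 ('A'): step: R->7, L=5; A->plug->A->R->C->L->F->refl->C->L'->D->R'->C->plug->B
Char 3 ('G'): step: R->0, L->6 (L advanced); G->plug->G->R->G->L->H->refl->B->L'->C->R'->B->plug->C
Char 4 ('A'): step: R->1, L=6; A->plug->A->R->B->L->E->refl->G->L'->D->R'->E->plug->E
Char 5 ('B'): step: R->2, L=6; B->plug->C->R->D->L->G->refl->E->L'->B->R'->B->plug->C
Char 6 ('A'): step: R->3, L=6; A->plug->A->R->A->L->F->refl->C->L'->F->R'->F->plug->F

F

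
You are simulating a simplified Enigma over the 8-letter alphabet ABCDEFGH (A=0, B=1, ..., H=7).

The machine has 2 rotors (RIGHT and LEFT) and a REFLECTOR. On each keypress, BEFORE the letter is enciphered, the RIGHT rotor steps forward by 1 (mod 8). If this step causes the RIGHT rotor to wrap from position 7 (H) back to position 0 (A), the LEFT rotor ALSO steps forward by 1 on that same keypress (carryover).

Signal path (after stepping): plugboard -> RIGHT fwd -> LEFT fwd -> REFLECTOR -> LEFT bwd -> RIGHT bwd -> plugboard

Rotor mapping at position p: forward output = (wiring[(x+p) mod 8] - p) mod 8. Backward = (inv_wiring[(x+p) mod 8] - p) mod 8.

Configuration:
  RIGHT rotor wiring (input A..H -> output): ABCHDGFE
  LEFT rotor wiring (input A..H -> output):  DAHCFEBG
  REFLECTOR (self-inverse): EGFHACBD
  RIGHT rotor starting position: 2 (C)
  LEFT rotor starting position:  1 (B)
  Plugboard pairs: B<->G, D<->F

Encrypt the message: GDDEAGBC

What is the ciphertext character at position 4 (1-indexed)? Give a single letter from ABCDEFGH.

Char 1 ('G'): step: R->3, L=1; G->plug->B->R->A->L->H->refl->D->L'->E->R'->A->plug->A
Char 2 ('D'): step: R->4, L=1; D->plug->F->R->F->L->A->refl->E->L'->D->R'->H->plug->H
Char 3 ('D'): step: R->5, L=1; D->plug->F->R->F->L->A->refl->E->L'->D->R'->D->plug->F
Char 4 ('E'): step: R->6, L=1; E->plug->E->R->E->L->D->refl->H->L'->A->R'->H->plug->H

H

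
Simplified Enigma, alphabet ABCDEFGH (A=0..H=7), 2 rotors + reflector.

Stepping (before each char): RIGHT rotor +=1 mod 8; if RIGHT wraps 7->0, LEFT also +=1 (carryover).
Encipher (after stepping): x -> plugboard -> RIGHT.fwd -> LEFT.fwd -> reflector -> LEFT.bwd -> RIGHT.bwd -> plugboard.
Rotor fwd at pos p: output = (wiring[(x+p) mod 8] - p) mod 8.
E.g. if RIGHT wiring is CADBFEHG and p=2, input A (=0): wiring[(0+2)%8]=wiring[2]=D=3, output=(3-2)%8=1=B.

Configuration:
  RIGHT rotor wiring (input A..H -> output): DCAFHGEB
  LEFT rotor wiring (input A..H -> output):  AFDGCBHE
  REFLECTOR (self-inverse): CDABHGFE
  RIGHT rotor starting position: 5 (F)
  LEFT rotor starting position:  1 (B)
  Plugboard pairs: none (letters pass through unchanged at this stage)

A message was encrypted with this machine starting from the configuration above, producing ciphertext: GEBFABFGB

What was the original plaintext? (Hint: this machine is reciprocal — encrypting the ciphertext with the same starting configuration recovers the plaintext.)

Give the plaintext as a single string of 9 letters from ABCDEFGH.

Answer: DCDADEGBG

Derivation:
Char 1 ('G'): step: R->6, L=1; G->plug->G->R->B->L->C->refl->A->L'->E->R'->D->plug->D
Char 2 ('E'): step: R->7, L=1; E->plug->E->R->G->L->D->refl->B->L'->D->R'->C->plug->C
Char 3 ('B'): step: R->0, L->2 (L advanced); B->plug->B->R->C->L->A->refl->C->L'->F->R'->D->plug->D
Char 4 ('F'): step: R->1, L=2; F->plug->F->R->D->L->H->refl->E->L'->B->R'->A->plug->A
Char 5 ('A'): step: R->2, L=2; A->plug->A->R->G->L->G->refl->F->L'->E->R'->D->plug->D
Char 6 ('B'): step: R->3, L=2; B->plug->B->R->E->L->F->refl->G->L'->G->R'->E->plug->E
Char 7 ('F'): step: R->4, L=2; F->plug->F->R->G->L->G->refl->F->L'->E->R'->G->plug->G
Char 8 ('G'): step: R->5, L=2; G->plug->G->R->A->L->B->refl->D->L'->H->R'->B->plug->B
Char 9 ('B'): step: R->6, L=2; B->plug->B->R->D->L->H->refl->E->L'->B->R'->G->plug->G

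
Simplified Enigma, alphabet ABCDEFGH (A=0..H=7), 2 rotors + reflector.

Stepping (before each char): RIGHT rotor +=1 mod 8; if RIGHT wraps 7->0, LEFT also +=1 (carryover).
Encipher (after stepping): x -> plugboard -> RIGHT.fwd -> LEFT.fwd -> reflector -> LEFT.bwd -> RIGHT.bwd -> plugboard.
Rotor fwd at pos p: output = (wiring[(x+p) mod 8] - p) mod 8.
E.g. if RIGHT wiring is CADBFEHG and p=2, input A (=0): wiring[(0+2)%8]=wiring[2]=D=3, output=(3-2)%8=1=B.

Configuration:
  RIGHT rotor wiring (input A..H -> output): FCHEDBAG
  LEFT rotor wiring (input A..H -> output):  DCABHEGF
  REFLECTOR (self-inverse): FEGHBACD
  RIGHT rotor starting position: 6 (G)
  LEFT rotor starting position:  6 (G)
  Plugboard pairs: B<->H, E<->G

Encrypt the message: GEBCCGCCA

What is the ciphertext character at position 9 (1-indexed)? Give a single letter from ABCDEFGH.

Char 1 ('G'): step: R->7, L=6; G->plug->E->R->F->L->D->refl->H->L'->B->R'->H->plug->B
Char 2 ('E'): step: R->0, L->7 (L advanced); E->plug->G->R->A->L->G->refl->C->L'->E->R'->D->plug->D
Char 3 ('B'): step: R->1, L=7; B->plug->H->R->E->L->C->refl->G->L'->A->R'->E->plug->G
Char 4 ('C'): step: R->2, L=7; C->plug->C->R->B->L->E->refl->B->L'->D->R'->G->plug->E
Char 5 ('C'): step: R->3, L=7; C->plug->C->R->G->L->F->refl->A->L'->F->R'->D->plug->D
Char 6 ('G'): step: R->4, L=7; G->plug->E->R->B->L->E->refl->B->L'->D->R'->G->plug->E
Char 7 ('C'): step: R->5, L=7; C->plug->C->R->B->L->E->refl->B->L'->D->R'->B->plug->H
Char 8 ('C'): step: R->6, L=7; C->plug->C->R->H->L->H->refl->D->L'->C->R'->A->plug->A
Char 9 ('A'): step: R->7, L=7; A->plug->A->R->H->L->H->refl->D->L'->C->R'->G->plug->E

E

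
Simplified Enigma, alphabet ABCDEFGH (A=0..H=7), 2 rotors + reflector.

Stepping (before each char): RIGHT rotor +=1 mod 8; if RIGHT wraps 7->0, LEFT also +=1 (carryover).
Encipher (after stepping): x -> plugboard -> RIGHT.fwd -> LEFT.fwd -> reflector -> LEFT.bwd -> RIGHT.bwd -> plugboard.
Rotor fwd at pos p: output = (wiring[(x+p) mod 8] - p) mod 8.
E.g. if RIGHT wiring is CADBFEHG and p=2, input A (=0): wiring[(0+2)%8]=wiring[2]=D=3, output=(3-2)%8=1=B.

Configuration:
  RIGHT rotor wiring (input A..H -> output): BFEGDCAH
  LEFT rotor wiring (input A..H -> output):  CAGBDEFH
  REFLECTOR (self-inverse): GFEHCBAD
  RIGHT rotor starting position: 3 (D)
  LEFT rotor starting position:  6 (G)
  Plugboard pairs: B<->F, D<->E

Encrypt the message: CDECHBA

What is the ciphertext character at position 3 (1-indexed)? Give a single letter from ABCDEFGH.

Char 1 ('C'): step: R->4, L=6; C->plug->C->R->E->L->A->refl->G->L'->H->R'->A->plug->A
Char 2 ('D'): step: R->5, L=6; D->plug->E->R->A->L->H->refl->D->L'->F->R'->A->plug->A
Char 3 ('E'): step: R->6, L=6; E->plug->D->R->H->L->G->refl->A->L'->E->R'->H->plug->H

H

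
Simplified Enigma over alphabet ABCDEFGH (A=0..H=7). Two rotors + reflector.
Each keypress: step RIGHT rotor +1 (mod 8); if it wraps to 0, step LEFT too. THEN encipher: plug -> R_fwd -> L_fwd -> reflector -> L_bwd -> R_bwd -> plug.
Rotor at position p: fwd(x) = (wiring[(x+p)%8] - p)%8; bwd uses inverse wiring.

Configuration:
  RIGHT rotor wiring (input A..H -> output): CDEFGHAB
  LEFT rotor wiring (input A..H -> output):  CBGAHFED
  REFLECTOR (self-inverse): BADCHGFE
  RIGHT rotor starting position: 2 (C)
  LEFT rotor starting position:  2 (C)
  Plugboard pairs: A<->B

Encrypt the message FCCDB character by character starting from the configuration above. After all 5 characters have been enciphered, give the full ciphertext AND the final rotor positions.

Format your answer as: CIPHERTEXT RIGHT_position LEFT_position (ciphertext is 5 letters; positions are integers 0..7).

Answer: GAAEH 7 2

Derivation:
Char 1 ('F'): step: R->3, L=2; F->plug->F->R->H->L->H->refl->E->L'->A->R'->G->plug->G
Char 2 ('C'): step: R->4, L=2; C->plug->C->R->E->L->C->refl->D->L'->D->R'->B->plug->A
Char 3 ('C'): step: R->5, L=2; C->plug->C->R->E->L->C->refl->D->L'->D->R'->B->plug->A
Char 4 ('D'): step: R->6, L=2; D->plug->D->R->F->L->B->refl->A->L'->G->R'->E->plug->E
Char 5 ('B'): step: R->7, L=2; B->plug->A->R->C->L->F->refl->G->L'->B->R'->H->plug->H
Final: ciphertext=GAAEH, RIGHT=7, LEFT=2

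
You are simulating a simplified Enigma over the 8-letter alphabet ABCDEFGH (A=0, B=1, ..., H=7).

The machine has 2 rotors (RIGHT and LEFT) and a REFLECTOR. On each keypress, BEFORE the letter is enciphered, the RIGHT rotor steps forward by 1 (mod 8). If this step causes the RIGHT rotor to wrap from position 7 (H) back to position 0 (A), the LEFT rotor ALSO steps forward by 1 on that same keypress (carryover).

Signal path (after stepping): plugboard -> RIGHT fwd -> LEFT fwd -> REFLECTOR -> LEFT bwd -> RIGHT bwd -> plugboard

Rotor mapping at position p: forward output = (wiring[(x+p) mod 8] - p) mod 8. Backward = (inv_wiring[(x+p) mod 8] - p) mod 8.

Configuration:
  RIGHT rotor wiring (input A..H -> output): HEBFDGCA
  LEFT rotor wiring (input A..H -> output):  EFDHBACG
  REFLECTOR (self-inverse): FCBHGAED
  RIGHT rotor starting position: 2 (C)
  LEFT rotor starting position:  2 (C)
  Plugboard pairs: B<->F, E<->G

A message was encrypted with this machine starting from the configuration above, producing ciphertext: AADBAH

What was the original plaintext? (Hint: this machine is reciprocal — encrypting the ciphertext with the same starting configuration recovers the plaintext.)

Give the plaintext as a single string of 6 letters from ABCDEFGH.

Answer: DFGFBC

Derivation:
Char 1 ('A'): step: R->3, L=2; A->plug->A->R->C->L->H->refl->D->L'->H->R'->D->plug->D
Char 2 ('A'): step: R->4, L=2; A->plug->A->R->H->L->D->refl->H->L'->C->R'->B->plug->F
Char 3 ('D'): step: R->5, L=2; D->plug->D->R->C->L->H->refl->D->L'->H->R'->E->plug->G
Char 4 ('B'): step: R->6, L=2; B->plug->F->R->H->L->D->refl->H->L'->C->R'->B->plug->F
Char 5 ('A'): step: R->7, L=2; A->plug->A->R->B->L->F->refl->A->L'->E->R'->F->plug->B
Char 6 ('H'): step: R->0, L->3 (L advanced); H->plug->H->R->A->L->E->refl->G->L'->B->R'->C->plug->C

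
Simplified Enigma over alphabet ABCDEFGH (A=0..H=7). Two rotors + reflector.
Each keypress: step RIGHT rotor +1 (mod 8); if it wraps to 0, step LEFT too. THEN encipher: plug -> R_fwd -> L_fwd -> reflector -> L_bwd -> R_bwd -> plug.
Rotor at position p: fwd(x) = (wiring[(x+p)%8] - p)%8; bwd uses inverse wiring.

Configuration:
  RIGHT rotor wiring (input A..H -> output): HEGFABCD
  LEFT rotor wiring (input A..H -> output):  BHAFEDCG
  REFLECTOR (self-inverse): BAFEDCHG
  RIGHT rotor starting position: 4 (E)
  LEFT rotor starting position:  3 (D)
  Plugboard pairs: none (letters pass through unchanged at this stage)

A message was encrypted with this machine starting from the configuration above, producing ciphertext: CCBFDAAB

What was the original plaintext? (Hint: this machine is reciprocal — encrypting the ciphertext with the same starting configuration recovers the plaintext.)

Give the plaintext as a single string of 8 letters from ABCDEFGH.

Char 1 ('C'): step: R->5, L=3; C->plug->C->R->G->L->E->refl->D->L'->E->R'->A->plug->A
Char 2 ('C'): step: R->6, L=3; C->plug->C->R->B->L->B->refl->A->L'->C->R'->G->plug->G
Char 3 ('B'): step: R->7, L=3; B->plug->B->R->A->L->C->refl->F->L'->H->R'->D->plug->D
Char 4 ('F'): step: R->0, L->4 (L advanced); F->plug->F->R->B->L->H->refl->G->L'->C->R'->G->plug->G
Char 5 ('D'): step: R->1, L=4; D->plug->D->R->H->L->B->refl->A->L'->A->R'->E->plug->E
Char 6 ('A'): step: R->2, L=4; A->plug->A->R->E->L->F->refl->C->L'->D->R'->B->plug->B
Char 7 ('A'): step: R->3, L=4; A->plug->A->R->C->L->G->refl->H->L'->B->R'->G->plug->G
Char 8 ('B'): step: R->4, L=4; B->plug->B->R->F->L->D->refl->E->L'->G->R'->C->plug->C

Answer: AGDGEBGC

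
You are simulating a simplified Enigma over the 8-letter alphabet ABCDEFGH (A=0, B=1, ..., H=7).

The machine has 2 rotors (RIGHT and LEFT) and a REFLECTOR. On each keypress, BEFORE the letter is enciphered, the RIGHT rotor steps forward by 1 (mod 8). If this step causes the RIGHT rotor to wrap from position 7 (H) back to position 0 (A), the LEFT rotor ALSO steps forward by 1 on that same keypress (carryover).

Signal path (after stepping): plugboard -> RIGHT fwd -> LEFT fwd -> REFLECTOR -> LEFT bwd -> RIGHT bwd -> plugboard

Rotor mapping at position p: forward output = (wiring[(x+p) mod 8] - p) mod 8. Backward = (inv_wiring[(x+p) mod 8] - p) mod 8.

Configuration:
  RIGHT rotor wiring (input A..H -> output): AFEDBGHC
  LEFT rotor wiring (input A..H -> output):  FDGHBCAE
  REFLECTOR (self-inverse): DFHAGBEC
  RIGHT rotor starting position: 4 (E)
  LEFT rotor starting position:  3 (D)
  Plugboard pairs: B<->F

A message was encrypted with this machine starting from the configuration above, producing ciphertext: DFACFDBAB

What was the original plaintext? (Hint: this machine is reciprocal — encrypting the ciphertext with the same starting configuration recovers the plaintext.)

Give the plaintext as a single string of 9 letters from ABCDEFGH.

Char 1 ('D'): step: R->5, L=3; D->plug->D->R->D->L->F->refl->B->L'->E->R'->H->plug->H
Char 2 ('F'): step: R->6, L=3; F->plug->B->R->E->L->B->refl->F->L'->D->R'->G->plug->G
Char 3 ('A'): step: R->7, L=3; A->plug->A->R->D->L->F->refl->B->L'->E->R'->E->plug->E
Char 4 ('C'): step: R->0, L->4 (L advanced); C->plug->C->R->E->L->B->refl->F->L'->A->R'->A->plug->A
Char 5 ('F'): step: R->1, L=4; F->plug->B->R->D->L->A->refl->D->L'->H->R'->H->plug->H
Char 6 ('D'): step: R->2, L=4; D->plug->D->R->E->L->B->refl->F->L'->A->R'->F->plug->B
Char 7 ('B'): step: R->3, L=4; B->plug->F->R->F->L->H->refl->C->L'->G->R'->B->plug->F
Char 8 ('A'): step: R->4, L=4; A->plug->A->R->F->L->H->refl->C->L'->G->R'->D->plug->D
Char 9 ('B'): step: R->5, L=4; B->plug->F->R->H->L->D->refl->A->L'->D->R'->D->plug->D

Answer: HGEAHBFDD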